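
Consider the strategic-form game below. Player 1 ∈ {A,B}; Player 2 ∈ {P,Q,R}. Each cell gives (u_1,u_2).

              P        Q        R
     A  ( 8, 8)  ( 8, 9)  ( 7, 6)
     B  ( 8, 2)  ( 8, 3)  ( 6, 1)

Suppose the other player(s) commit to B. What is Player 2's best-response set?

P2 best: {Q}

u_2(P vs B) = 2
u_2(Q vs B) = 3
u_2(R vs B) = 1
max payoff 3 at {Q}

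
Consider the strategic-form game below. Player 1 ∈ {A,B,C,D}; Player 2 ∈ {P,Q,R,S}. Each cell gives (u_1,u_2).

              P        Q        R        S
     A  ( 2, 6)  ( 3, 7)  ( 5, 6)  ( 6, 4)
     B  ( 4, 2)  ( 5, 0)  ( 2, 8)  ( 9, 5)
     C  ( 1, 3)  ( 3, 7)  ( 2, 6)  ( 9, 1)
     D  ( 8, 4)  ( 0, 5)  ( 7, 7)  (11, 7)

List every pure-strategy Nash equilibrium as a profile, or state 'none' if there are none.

(A,P): not NE [P1→D gives 8>2; P2→Q gives 7>6]
(A,Q): not NE [P1→B gives 5>3]
(A,R): not NE [P1→D gives 7>5; P2→Q gives 7>6]
(A,S): not NE [P1→D gives 11>6; P2→Q gives 7>4]
(B,P): not NE [P1→D gives 8>4; P2→R gives 8>2]
(B,Q): not NE [P2→R gives 8>0]
(B,R): not NE [P1→D gives 7>2]
(B,S): not NE [P1→D gives 11>9; P2→R gives 8>5]
(C,P): not NE [P1→D gives 8>1; P2→Q gives 7>3]
(C,Q): not NE [P1→B gives 5>3]
(C,R): not NE [P1→D gives 7>2; P2→Q gives 7>6]
(C,S): not NE [P1→D gives 11>9; P2→Q gives 7>1]
(D,P): not NE [P2→S gives 7>4]
(D,Q): not NE [P1→B gives 5>0; P2→S gives 7>5]
(D,R): NE
(D,S): NE

Nash profiles: (D,R), (D,S)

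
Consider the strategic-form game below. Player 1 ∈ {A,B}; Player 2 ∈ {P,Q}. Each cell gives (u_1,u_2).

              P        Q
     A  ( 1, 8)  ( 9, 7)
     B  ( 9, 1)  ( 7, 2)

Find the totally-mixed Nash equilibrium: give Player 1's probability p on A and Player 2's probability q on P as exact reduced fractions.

P1 indiff ⇒ q·1+(1-q)·9 = q·9+(1-q)·7 ⇒ q(-8) = (1-q)(-2) ⇒ q = 1/5
P2 indiff ⇒ p·8+(1-p)·1 = p·7+(1-p)·2 ⇒ p(1) = (1-p)(1) ⇒ p = 1/2

(p,q) = (1/2, 1/5)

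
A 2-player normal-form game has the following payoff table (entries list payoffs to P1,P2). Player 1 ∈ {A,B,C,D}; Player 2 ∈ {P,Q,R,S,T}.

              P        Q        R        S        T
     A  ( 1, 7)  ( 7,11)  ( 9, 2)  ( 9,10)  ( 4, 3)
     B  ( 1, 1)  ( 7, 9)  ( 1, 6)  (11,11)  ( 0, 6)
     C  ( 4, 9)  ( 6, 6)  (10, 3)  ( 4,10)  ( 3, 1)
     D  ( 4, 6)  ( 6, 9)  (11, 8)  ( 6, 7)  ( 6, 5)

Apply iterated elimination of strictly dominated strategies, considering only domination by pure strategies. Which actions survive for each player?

Remaining: P1:{A,B} P2:{Q,S}

P2 drop P (S beats it: A:10>7 B:11>1 C:10>9 D:7>6)
P2 drop R (Q beats it: A:11>2 B:9>6 C:6>3 D:9>8)
P1 drop C (A beats it: Q:7>6 S:9>4 T:4>3)
P2 drop T (Q beats it: A:11>3 B:9>6 D:9>5)
P1 drop D (A beats it: Q:7>6 S:9>6)
P1→{A,B} P2→{Q,S}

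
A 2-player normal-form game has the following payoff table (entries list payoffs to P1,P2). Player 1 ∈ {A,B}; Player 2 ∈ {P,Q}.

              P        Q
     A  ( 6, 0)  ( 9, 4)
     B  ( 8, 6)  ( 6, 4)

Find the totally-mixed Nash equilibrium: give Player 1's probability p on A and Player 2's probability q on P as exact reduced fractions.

P1 mixes 1/3 on A; P2 mixes 3/5 on P

P1 indiff ⇒ q·6+(1-q)·9 = q·8+(1-q)·6 ⇒ q(-2) = (1-q)(-3) ⇒ q = 3/5
P2 indiff ⇒ p·0+(1-p)·6 = p·4+(1-p)·4 ⇒ p(-4) = (1-p)(-2) ⇒ p = 1/3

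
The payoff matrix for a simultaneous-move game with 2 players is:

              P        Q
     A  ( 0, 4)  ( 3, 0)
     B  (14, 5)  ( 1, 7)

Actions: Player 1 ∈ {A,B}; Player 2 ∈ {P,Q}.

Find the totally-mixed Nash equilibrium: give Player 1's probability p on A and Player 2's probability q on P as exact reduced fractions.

p=1/3, q=1/8

P1 indiff ⇒ q·0+(1-q)·3 = q·14+(1-q)·1 ⇒ q(-14) = (1-q)(-2) ⇒ q = 1/8
P2 indiff ⇒ p·4+(1-p)·5 = p·0+(1-p)·7 ⇒ p(4) = (1-p)(2) ⇒ p = 1/3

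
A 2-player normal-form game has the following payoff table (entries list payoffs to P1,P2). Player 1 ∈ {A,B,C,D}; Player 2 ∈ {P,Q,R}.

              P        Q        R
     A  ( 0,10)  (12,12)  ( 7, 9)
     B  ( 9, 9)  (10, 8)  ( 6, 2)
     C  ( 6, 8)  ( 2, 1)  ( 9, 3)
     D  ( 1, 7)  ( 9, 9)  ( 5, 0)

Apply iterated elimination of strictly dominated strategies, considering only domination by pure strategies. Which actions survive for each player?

Survivors P1:{A,B} P2:{P,Q}

P1 drop D (B beats it: P:9>1 Q:10>9 R:6>5)
P2 drop R (P beats it: A:10>9 B:9>2 C:8>3)
P1 drop C (B beats it: P:9>6 Q:10>2)
P1→{A,B} P2→{P,Q}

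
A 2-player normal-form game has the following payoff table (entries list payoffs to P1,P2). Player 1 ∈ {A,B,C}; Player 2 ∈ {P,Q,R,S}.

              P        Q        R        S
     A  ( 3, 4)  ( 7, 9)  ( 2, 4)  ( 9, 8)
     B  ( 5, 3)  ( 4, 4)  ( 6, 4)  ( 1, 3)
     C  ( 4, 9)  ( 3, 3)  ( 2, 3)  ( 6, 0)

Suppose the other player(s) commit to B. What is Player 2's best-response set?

P2 best: {Q,R}

u_2(P vs B) = 3
u_2(Q vs B) = 4
u_2(R vs B) = 4
u_2(S vs B) = 3
max payoff 4 at {Q,R}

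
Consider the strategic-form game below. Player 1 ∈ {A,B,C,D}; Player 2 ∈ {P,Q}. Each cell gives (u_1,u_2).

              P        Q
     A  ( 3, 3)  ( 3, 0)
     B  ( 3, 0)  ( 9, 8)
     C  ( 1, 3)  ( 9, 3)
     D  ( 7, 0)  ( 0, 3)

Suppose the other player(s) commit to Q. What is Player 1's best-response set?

u_1(A vs Q) = 3
u_1(B vs Q) = 9
u_1(C vs Q) = 9
u_1(D vs Q) = 0
max payoff 9 at {B,C}

argmax u_1 = {B,C}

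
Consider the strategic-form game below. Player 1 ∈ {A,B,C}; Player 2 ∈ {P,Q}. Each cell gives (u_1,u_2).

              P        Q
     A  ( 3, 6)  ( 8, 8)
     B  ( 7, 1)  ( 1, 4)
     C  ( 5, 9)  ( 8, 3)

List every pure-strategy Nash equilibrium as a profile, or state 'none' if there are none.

(A,P): not NE [P1→B gives 7>3; P2→Q gives 8>6]
(A,Q): NE
(B,P): not NE [P2→Q gives 4>1]
(B,Q): not NE [P1→C gives 8>1]
(C,P): not NE [P1→B gives 7>5]
(C,Q): not NE [P2→P gives 9>3]

Nash profiles: (A,Q)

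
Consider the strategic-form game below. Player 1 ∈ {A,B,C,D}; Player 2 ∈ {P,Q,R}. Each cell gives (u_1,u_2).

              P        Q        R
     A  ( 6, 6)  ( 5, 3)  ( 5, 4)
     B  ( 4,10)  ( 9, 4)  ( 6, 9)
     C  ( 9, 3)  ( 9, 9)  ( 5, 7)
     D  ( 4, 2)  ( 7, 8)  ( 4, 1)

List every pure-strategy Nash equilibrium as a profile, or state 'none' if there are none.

Nash profiles: (C,Q)

(A,P): not NE [P1→C gives 9>6]
(A,Q): not NE [P1→C gives 9>5; P2→P gives 6>3]
(A,R): not NE [P1→B gives 6>5; P2→P gives 6>4]
(B,P): not NE [P1→C gives 9>4]
(B,Q): not NE [P2→P gives 10>4]
(B,R): not NE [P2→P gives 10>9]
(C,P): not NE [P2→Q gives 9>3]
(C,Q): NE
(C,R): not NE [P1→B gives 6>5; P2→Q gives 9>7]
(D,P): not NE [P1→C gives 9>4; P2→Q gives 8>2]
(D,Q): not NE [P1→C gives 9>7]
(D,R): not NE [P1→B gives 6>4; P2→Q gives 8>1]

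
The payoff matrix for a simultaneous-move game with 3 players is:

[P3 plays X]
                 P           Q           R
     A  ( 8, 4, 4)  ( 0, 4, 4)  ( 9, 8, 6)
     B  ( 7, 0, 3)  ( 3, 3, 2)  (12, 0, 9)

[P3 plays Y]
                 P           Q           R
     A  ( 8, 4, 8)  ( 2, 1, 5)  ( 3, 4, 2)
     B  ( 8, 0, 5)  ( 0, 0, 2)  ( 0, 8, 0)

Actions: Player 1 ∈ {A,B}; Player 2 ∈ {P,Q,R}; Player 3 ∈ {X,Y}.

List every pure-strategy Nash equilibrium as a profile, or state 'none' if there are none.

(A,P,X): not NE [P2→R gives 8>4; P3→Y gives 8>4]
(A,P,Y): NE
(A,Q,X): not NE [P1→B gives 3>0; P2→R gives 8>4; P3→Y gives 5>4]
(A,Q,Y): not NE [P2→R gives 4>1]
(A,R,X): not NE [P1→B gives 12>9]
(A,R,Y): not NE [P3→X gives 6>2]
(B,P,X): not NE [P1→A gives 8>7; P2→Q gives 3>0; P3→Y gives 5>3]
(B,P,Y): not NE [P2→R gives 8>0]
(B,Q,X): NE
(B,Q,Y): not NE [P1→A gives 2>0; P2→R gives 8>0]
(B,R,X): not NE [P2→Q gives 3>0]
(B,R,Y): not NE [P1→A gives 3>0; P3→X gives 9>0]

Nash profiles: (A,P,Y), (B,Q,X)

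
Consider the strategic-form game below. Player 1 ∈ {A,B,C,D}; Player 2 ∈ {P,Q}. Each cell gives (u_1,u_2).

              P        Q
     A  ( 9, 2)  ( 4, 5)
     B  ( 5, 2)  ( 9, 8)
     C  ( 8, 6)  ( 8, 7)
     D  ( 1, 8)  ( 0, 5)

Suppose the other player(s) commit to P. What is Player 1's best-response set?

P1 best: {A}

u_1(A vs P) = 9
u_1(B vs P) = 5
u_1(C vs P) = 8
u_1(D vs P) = 1
max payoff 9 at {A}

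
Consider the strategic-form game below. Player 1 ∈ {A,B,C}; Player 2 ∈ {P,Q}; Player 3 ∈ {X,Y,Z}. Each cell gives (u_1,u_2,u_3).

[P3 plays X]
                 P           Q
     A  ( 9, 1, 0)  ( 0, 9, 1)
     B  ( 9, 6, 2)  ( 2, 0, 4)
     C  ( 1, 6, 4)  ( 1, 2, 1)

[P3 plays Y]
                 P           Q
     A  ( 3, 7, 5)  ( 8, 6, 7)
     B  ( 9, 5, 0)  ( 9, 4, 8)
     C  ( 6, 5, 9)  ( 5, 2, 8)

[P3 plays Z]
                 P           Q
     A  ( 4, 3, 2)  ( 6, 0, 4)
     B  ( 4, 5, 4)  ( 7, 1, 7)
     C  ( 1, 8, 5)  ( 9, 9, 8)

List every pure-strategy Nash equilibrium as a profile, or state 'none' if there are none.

NE set: (B,P,Z), (C,Q,Z)

(A,P,X): not NE [P2→Q gives 9>1; P3→Y gives 5>0]
(A,P,Y): not NE [P1→B gives 9>3]
(A,P,Z): not NE [P3→Y gives 5>2]
(A,Q,X): not NE [P1→B gives 2>0; P3→Y gives 7>1]
(A,Q,Y): not NE [P1→B gives 9>8; P2→P gives 7>6]
(A,Q,Z): not NE [P1→C gives 9>6; P2→P gives 3>0; P3→Y gives 7>4]
(B,P,X): not NE [P3→Z gives 4>2]
(B,P,Y): not NE [P3→Z gives 4>0]
(B,P,Z): NE
(B,Q,X): not NE [P2→P gives 6>0; P3→Y gives 8>4]
(B,Q,Y): not NE [P2→P gives 5>4]
(B,Q,Z): not NE [P1→C gives 9>7; P2→P gives 5>1; P3→Y gives 8>7]
(C,P,X): not NE [P1→B gives 9>1; P3→Y gives 9>4]
(C,P,Y): not NE [P1→B gives 9>6]
(C,P,Z): not NE [P1→B gives 4>1; P2→Q gives 9>8; P3→Y gives 9>5]
(C,Q,X): not NE [P1→B gives 2>1; P2→P gives 6>2; P3→Z gives 8>1]
(C,Q,Y): not NE [P1→B gives 9>5; P2→P gives 5>2]
(C,Q,Z): NE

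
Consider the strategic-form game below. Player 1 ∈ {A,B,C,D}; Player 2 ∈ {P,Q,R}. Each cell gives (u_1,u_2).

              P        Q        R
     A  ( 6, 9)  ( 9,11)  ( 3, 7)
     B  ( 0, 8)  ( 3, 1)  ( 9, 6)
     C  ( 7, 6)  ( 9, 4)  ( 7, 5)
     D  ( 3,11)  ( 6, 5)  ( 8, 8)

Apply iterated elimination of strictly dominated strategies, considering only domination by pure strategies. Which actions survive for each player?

P2 drop R (P beats it: A:9>7 B:8>6 C:6>5 D:11>8)
P1 drop B (A beats it: P:6>0 Q:9>3)
P1 drop D (A beats it: P:6>3 Q:9>6)
P1→{A,C} P2→{P,Q}

Remaining: P1:{A,C} P2:{P,Q}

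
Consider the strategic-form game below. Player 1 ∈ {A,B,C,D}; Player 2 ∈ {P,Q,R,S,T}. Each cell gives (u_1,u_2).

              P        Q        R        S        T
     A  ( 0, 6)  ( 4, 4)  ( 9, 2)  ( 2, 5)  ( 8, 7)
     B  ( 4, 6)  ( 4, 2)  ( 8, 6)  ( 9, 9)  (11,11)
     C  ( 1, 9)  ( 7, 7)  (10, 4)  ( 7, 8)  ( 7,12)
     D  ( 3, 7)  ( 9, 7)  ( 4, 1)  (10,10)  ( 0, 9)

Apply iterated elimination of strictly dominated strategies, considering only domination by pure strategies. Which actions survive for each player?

P2 drop P (T beats it: A:7>6 B:11>6 C:12>9 D:9>7)
P2 drop Q (S beats it: A:5>4 B:9>2 C:8>7 D:10>7)
P2 drop R (S beats it: A:5>2 B:9>6 C:8>4 D:10>1)
P1 drop A (B beats it: S:9>2 T:11>8)
P1 drop C (B beats it: S:9>7 T:11>7)
P1→{B,D} P2→{S,T}

IESDS → P1:{B,D} P2:{S,T}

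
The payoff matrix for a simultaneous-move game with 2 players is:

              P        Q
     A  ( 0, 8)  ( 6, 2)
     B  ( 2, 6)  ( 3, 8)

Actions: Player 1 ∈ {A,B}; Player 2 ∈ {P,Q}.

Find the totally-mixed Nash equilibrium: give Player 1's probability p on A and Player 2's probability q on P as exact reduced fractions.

P1 mixes 1/4 on A; P2 mixes 3/5 on P

P1 indiff ⇒ q·0+(1-q)·6 = q·2+(1-q)·3 ⇒ q(-2) = (1-q)(-3) ⇒ q = 3/5
P2 indiff ⇒ p·8+(1-p)·6 = p·2+(1-p)·8 ⇒ p(6) = (1-p)(2) ⇒ p = 1/4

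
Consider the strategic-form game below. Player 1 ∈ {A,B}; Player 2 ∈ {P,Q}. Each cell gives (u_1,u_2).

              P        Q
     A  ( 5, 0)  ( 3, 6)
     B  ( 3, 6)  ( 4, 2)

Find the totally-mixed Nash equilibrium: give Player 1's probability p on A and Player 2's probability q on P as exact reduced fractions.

P1 mixes 2/5 on A; P2 mixes 1/3 on P

P1 indiff ⇒ q·5+(1-q)·3 = q·3+(1-q)·4 ⇒ q(2) = (1-q)(1) ⇒ q = 1/3
P2 indiff ⇒ p·0+(1-p)·6 = p·6+(1-p)·2 ⇒ p(-6) = (1-p)(-4) ⇒ p = 2/5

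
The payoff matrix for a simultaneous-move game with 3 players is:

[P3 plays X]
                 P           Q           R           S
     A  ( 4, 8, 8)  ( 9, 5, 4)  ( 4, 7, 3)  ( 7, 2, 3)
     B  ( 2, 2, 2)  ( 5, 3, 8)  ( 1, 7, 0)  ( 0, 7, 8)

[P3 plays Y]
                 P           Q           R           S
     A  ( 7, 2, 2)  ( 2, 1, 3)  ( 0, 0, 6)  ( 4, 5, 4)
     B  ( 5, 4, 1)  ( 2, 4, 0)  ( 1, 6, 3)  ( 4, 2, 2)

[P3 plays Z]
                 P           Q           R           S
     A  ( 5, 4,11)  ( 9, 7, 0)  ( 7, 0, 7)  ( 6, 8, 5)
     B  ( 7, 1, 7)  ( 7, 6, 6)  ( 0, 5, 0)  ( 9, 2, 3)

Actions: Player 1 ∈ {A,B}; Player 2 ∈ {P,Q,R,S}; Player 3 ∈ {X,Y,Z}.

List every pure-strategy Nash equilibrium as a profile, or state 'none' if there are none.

(A,P,X): not NE [P3→Z gives 11>8]
(A,P,Y): not NE [P2→S gives 5>2; P3→Z gives 11>2]
(A,P,Z): not NE [P1→B gives 7>5; P2→S gives 8>4]
(A,Q,X): not NE [P2→P gives 8>5]
(A,Q,Y): not NE [P2→S gives 5>1; P3→X gives 4>3]
(A,Q,Z): not NE [P2→S gives 8>7; P3→X gives 4>0]
(A,R,X): not NE [P2→P gives 8>7; P3→Z gives 7>3]
(A,R,Y): not NE [P1→B gives 1>0; P2→S gives 5>0; P3→Z gives 7>6]
(A,R,Z): not NE [P2→S gives 8>0]
(A,S,X): not NE [P2→P gives 8>2; P3→Z gives 5>3]
(A,S,Y): not NE [P3→Z gives 5>4]
(A,S,Z): not NE [P1→B gives 9>6]
(B,P,X): not NE [P1→A gives 4>2; P2→S gives 7>2; P3→Z gives 7>2]
(B,P,Y): not NE [P1→A gives 7>5; P2→R gives 6>4; P3→Z gives 7>1]
(B,P,Z): not NE [P2→Q gives 6>1]
(B,Q,X): not NE [P1→A gives 9>5; P2→S gives 7>3]
(B,Q,Y): not NE [P2→R gives 6>4; P3→X gives 8>0]
(B,Q,Z): not NE [P1→A gives 9>7; P3→X gives 8>6]
(B,R,X): not NE [P1→A gives 4>1; P3→Y gives 3>0]
(B,R,Y): NE
(B,R,Z): not NE [P1→A gives 7>0; P2→Q gives 6>5; P3→Y gives 3>0]
(B,S,X): not NE [P1→A gives 7>0]
(B,S,Y): not NE [P2→R gives 6>2; P3→X gives 8>2]
(B,S,Z): not NE [P2→Q gives 6>2; P3→X gives 8>3]

PSNE = {(B,R,Y)}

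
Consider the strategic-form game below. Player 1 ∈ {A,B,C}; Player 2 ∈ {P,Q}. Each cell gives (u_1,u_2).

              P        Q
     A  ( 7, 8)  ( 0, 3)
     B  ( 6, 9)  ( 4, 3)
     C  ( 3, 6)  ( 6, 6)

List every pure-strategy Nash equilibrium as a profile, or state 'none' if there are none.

PSNE = {(A,P), (C,Q)}

(A,P): NE
(A,Q): not NE [P1→C gives 6>0; P2→P gives 8>3]
(B,P): not NE [P1→A gives 7>6]
(B,Q): not NE [P1→C gives 6>4; P2→P gives 9>3]
(C,P): not NE [P1→A gives 7>3]
(C,Q): NE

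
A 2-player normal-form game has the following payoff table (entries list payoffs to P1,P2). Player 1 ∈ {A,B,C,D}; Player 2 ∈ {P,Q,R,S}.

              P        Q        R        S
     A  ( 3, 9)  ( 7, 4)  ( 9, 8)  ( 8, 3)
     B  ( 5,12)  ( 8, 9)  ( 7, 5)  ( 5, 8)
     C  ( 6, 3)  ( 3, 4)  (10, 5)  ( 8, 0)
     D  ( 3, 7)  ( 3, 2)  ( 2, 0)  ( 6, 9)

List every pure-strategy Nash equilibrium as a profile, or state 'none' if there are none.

(A,P): not NE [P1→C gives 6>3]
(A,Q): not NE [P1→B gives 8>7; P2→P gives 9>4]
(A,R): not NE [P1→C gives 10>9; P2→P gives 9>8]
(A,S): not NE [P2→P gives 9>3]
(B,P): not NE [P1→C gives 6>5]
(B,Q): not NE [P2→P gives 12>9]
(B,R): not NE [P1→C gives 10>7; P2→P gives 12>5]
(B,S): not NE [P1→C gives 8>5; P2→P gives 12>8]
(C,P): not NE [P2→R gives 5>3]
(C,Q): not NE [P1→B gives 8>3; P2→R gives 5>4]
(C,R): NE
(C,S): not NE [P2→R gives 5>0]
(D,P): not NE [P1→C gives 6>3; P2→S gives 9>7]
(D,Q): not NE [P1→B gives 8>3; P2→S gives 9>2]
(D,R): not NE [P1→C gives 10>2; P2→S gives 9>0]
(D,S): not NE [P1→C gives 8>6]

Nash profiles: (C,R)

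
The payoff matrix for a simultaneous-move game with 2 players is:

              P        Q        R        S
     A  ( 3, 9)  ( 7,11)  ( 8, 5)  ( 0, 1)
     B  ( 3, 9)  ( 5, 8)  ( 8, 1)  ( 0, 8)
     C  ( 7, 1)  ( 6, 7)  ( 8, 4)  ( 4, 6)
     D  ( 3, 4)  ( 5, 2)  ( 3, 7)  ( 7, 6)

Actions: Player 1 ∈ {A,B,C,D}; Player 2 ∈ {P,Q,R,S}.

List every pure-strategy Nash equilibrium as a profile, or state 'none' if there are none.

(A,P): not NE [P1→C gives 7>3; P2→Q gives 11>9]
(A,Q): NE
(A,R): not NE [P2→Q gives 11>5]
(A,S): not NE [P1→D gives 7>0; P2→Q gives 11>1]
(B,P): not NE [P1→C gives 7>3]
(B,Q): not NE [P1→A gives 7>5; P2→P gives 9>8]
(B,R): not NE [P2→P gives 9>1]
(B,S): not NE [P1→D gives 7>0; P2→P gives 9>8]
(C,P): not NE [P2→Q gives 7>1]
(C,Q): not NE [P1→A gives 7>6]
(C,R): not NE [P2→Q gives 7>4]
(C,S): not NE [P1→D gives 7>4; P2→Q gives 7>6]
(D,P): not NE [P1→C gives 7>3; P2→R gives 7>4]
(D,Q): not NE [P1→A gives 7>5; P2→R gives 7>2]
(D,R): not NE [P1→C gives 8>3]
(D,S): not NE [P2→R gives 7>6]

PSNE = {(A,Q)}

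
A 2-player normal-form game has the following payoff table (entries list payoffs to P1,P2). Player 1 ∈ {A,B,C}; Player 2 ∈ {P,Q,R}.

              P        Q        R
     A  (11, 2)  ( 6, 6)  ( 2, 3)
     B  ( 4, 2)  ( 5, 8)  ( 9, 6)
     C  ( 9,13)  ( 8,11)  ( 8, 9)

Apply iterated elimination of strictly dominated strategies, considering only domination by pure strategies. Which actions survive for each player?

Remaining: P1:{A,C} P2:{P,Q}

P2 drop R (Q beats it: A:6>3 B:8>6 C:11>9)
P1 drop B (A beats it: P:11>4 Q:6>5)
P1→{A,C} P2→{P,Q}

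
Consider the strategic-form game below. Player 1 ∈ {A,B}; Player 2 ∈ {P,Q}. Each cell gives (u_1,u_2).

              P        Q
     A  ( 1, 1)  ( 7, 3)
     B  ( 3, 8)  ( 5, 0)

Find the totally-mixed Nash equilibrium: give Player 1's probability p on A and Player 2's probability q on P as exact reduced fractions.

P1 indiff ⇒ q·1+(1-q)·7 = q·3+(1-q)·5 ⇒ q(-2) = (1-q)(-2) ⇒ q = 1/2
P2 indiff ⇒ p·1+(1-p)·8 = p·3+(1-p)·0 ⇒ p(-2) = (1-p)(-8) ⇒ p = 4/5

(p,q) = (4/5, 1/2)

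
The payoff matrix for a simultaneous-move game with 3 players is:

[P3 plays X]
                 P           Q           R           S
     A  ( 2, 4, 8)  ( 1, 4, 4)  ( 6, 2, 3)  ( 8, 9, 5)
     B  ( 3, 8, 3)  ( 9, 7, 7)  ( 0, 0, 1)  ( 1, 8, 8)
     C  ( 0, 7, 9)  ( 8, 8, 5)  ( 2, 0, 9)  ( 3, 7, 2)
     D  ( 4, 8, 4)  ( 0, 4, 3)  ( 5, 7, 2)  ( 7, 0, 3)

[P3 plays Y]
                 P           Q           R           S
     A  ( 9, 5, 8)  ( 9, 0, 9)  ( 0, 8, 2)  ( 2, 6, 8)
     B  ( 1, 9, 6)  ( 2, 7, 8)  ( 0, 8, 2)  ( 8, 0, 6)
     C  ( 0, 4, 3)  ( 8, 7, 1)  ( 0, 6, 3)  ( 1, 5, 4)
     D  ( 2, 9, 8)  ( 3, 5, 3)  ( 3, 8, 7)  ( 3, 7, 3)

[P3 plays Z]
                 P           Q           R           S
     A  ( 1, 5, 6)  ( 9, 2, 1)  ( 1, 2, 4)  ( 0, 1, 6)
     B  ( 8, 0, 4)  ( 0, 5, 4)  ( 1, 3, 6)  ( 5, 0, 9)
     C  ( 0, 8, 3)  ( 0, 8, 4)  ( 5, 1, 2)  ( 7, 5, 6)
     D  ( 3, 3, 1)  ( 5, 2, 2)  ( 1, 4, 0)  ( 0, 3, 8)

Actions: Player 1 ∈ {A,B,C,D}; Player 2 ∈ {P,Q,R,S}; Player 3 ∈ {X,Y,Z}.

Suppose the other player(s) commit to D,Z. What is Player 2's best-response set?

u_2(P vs D,Z) = 3
u_2(Q vs D,Z) = 2
u_2(R vs D,Z) = 4
u_2(S vs D,Z) = 3
max payoff 4 at {R}

argmax u_2 = {R}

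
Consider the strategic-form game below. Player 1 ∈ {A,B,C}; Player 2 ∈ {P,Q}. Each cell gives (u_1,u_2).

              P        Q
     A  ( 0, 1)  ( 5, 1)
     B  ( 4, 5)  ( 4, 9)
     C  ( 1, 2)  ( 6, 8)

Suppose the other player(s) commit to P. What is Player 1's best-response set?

argmax u_1 = {B}

u_1(A vs P) = 0
u_1(B vs P) = 4
u_1(C vs P) = 1
max payoff 4 at {B}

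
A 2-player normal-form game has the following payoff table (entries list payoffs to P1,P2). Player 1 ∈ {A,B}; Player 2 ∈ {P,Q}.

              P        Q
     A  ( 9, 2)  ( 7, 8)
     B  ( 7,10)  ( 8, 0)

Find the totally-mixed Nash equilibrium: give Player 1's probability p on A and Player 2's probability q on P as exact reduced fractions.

p=5/8, q=1/3

P1 indiff ⇒ q·9+(1-q)·7 = q·7+(1-q)·8 ⇒ q(2) = (1-q)(1) ⇒ q = 1/3
P2 indiff ⇒ p·2+(1-p)·10 = p·8+(1-p)·0 ⇒ p(-6) = (1-p)(-10) ⇒ p = 5/8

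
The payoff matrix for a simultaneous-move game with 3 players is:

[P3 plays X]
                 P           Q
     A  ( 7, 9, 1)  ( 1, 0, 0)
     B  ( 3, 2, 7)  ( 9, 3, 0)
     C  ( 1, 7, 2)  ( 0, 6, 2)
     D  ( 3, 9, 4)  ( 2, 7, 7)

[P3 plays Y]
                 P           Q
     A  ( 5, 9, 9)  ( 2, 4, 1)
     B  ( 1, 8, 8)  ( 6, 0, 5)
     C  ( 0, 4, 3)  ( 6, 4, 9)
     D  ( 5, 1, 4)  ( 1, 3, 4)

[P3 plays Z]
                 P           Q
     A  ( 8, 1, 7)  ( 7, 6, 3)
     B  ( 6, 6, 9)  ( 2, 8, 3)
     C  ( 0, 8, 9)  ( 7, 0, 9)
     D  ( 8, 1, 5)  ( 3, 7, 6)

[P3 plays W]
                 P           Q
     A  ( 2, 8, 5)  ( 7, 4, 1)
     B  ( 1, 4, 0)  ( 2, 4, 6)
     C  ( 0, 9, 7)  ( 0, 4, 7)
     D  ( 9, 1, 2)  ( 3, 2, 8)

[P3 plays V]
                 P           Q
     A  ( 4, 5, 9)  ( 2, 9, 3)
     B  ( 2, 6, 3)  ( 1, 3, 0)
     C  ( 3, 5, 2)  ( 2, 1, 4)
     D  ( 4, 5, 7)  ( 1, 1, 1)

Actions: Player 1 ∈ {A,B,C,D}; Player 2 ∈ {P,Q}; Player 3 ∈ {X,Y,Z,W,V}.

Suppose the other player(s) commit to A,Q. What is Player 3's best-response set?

u_3(X vs A,Q) = 0
u_3(Y vs A,Q) = 1
u_3(Z vs A,Q) = 3
u_3(W vs A,Q) = 1
u_3(V vs A,Q) = 3
max payoff 3 at {Z,V}

argmax u_3 = {Z,V}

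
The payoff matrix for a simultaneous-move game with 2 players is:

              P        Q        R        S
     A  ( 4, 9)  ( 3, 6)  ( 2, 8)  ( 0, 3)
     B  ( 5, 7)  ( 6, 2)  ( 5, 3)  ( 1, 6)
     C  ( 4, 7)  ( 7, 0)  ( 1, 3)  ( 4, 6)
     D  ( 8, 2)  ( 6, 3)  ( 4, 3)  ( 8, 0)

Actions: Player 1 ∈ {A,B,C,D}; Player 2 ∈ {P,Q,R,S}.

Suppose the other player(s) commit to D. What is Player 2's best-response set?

u_2(P vs D) = 2
u_2(Q vs D) = 3
u_2(R vs D) = 3
u_2(S vs D) = 0
max payoff 3 at {Q,R}

BR_2 = {Q,R}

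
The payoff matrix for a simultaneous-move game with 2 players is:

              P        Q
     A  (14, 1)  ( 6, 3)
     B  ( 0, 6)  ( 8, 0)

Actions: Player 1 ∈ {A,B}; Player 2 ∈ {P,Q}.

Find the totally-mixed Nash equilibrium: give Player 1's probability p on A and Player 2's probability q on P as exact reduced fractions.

P1 mixes 3/4 on A; P2 mixes 1/8 on P

P1 indiff ⇒ q·14+(1-q)·6 = q·0+(1-q)·8 ⇒ q(14) = (1-q)(2) ⇒ q = 1/8
P2 indiff ⇒ p·1+(1-p)·6 = p·3+(1-p)·0 ⇒ p(-2) = (1-p)(-6) ⇒ p = 3/4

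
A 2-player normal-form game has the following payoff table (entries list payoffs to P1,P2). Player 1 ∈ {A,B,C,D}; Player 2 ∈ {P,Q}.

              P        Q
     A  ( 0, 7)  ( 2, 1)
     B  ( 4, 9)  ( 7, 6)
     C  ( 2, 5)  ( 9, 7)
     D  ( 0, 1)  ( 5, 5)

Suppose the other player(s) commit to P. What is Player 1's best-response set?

u_1(A vs P) = 0
u_1(B vs P) = 4
u_1(C vs P) = 2
u_1(D vs P) = 0
max payoff 4 at {B}

argmax u_1 = {B}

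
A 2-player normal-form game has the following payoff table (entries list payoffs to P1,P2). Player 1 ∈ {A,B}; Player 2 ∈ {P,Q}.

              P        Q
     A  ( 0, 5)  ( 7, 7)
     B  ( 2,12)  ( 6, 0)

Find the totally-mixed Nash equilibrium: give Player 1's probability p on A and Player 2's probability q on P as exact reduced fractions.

P1 mixes 6/7 on A; P2 mixes 1/3 on P

P1 indiff ⇒ q·0+(1-q)·7 = q·2+(1-q)·6 ⇒ q(-2) = (1-q)(-1) ⇒ q = 1/3
P2 indiff ⇒ p·5+(1-p)·12 = p·7+(1-p)·0 ⇒ p(-2) = (1-p)(-12) ⇒ p = 6/7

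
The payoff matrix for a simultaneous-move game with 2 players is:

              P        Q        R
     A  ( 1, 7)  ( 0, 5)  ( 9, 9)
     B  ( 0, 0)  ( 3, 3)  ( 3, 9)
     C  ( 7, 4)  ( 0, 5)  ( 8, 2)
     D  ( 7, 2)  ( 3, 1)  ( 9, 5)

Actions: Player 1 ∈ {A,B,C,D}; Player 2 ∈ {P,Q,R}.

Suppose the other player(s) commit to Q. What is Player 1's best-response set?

u_1(A vs Q) = 0
u_1(B vs Q) = 3
u_1(C vs Q) = 0
u_1(D vs Q) = 3
max payoff 3 at {B,D}

P1 best: {B,D}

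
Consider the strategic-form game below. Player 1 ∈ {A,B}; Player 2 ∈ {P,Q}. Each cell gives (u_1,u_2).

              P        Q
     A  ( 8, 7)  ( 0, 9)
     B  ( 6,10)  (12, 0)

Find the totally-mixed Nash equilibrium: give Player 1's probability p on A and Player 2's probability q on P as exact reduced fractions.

P1 indiff ⇒ q·8+(1-q)·0 = q·6+(1-q)·12 ⇒ q(2) = (1-q)(12) ⇒ q = 6/7
P2 indiff ⇒ p·7+(1-p)·10 = p·9+(1-p)·0 ⇒ p(-2) = (1-p)(-10) ⇒ p = 5/6

p=5/6, q=6/7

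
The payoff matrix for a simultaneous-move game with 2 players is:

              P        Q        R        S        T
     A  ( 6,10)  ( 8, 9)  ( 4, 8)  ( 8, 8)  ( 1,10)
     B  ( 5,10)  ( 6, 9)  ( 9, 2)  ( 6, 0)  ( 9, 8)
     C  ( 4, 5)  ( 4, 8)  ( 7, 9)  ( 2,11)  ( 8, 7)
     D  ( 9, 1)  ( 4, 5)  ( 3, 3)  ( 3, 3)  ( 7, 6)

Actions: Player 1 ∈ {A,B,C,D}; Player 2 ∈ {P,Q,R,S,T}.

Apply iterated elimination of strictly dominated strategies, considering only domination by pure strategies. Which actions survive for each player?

P1 drop C (B beats it: P:5>4 Q:6>4 R:9>7 S:6>2 T:9>8)
P2 drop R (Q beats it: A:9>8 B:9>2 D:5>3)
P2 drop S (Q beats it: A:9>8 B:9>0 D:5>3)
P1→{A,B,D} P2→{P,Q,T}

Remaining: P1:{A,B,D} P2:{P,Q,T}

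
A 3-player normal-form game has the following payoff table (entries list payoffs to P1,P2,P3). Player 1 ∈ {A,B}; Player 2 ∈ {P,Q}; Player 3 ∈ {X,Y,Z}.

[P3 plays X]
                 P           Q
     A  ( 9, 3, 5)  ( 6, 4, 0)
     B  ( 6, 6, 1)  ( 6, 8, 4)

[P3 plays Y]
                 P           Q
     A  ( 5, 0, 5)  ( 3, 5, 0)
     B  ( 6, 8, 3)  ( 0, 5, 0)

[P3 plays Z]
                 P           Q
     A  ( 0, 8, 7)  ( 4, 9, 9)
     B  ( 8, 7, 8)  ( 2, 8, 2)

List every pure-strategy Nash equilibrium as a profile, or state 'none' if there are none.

NE set: (A,Q,Z), (B,Q,X)

(A,P,X): not NE [P2→Q gives 4>3; P3→Z gives 7>5]
(A,P,Y): not NE [P1→B gives 6>5; P2→Q gives 5>0; P3→Z gives 7>5]
(A,P,Z): not NE [P1→B gives 8>0; P2→Q gives 9>8]
(A,Q,X): not NE [P3→Z gives 9>0]
(A,Q,Y): not NE [P3→Z gives 9>0]
(A,Q,Z): NE
(B,P,X): not NE [P1→A gives 9>6; P2→Q gives 8>6; P3→Z gives 8>1]
(B,P,Y): not NE [P3→Z gives 8>3]
(B,P,Z): not NE [P2→Q gives 8>7]
(B,Q,X): NE
(B,Q,Y): not NE [P1→A gives 3>0; P2→P gives 8>5; P3→X gives 4>0]
(B,Q,Z): not NE [P1→A gives 4>2; P3→X gives 4>2]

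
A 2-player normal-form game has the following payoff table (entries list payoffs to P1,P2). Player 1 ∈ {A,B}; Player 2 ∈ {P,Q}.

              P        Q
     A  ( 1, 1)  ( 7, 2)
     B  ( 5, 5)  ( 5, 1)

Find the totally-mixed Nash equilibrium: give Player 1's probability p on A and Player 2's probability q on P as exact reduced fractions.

(p,q) = (4/5, 1/3)

P1 indiff ⇒ q·1+(1-q)·7 = q·5+(1-q)·5 ⇒ q(-4) = (1-q)(-2) ⇒ q = 1/3
P2 indiff ⇒ p·1+(1-p)·5 = p·2+(1-p)·1 ⇒ p(-1) = (1-p)(-4) ⇒ p = 4/5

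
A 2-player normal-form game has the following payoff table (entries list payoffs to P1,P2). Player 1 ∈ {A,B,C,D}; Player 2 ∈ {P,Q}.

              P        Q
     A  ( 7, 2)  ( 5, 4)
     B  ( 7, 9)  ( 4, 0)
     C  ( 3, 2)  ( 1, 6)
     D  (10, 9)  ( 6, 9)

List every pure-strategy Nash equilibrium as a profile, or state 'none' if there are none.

Nash profiles: (D,P), (D,Q)

(A,P): not NE [P1→D gives 10>7; P2→Q gives 4>2]
(A,Q): not NE [P1→D gives 6>5]
(B,P): not NE [P1→D gives 10>7]
(B,Q): not NE [P1→D gives 6>4; P2→P gives 9>0]
(C,P): not NE [P1→D gives 10>3; P2→Q gives 6>2]
(C,Q): not NE [P1→D gives 6>1]
(D,P): NE
(D,Q): NE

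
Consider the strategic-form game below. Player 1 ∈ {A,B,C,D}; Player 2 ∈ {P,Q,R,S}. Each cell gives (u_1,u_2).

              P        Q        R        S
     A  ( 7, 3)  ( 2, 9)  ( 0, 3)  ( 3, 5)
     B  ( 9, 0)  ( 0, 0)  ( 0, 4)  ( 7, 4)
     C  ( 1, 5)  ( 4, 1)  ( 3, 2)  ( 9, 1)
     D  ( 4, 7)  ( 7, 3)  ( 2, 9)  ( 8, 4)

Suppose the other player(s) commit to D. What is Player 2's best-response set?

P2 best: {R}

u_2(P vs D) = 7
u_2(Q vs D) = 3
u_2(R vs D) = 9
u_2(S vs D) = 4
max payoff 9 at {R}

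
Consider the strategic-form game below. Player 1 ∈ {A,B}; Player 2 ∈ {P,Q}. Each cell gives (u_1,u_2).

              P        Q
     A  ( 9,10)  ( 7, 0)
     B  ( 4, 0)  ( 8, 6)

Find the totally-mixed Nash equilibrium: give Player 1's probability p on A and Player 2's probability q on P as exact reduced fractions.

P1 indiff ⇒ q·9+(1-q)·7 = q·4+(1-q)·8 ⇒ q(5) = (1-q)(1) ⇒ q = 1/6
P2 indiff ⇒ p·10+(1-p)·0 = p·0+(1-p)·6 ⇒ p(10) = (1-p)(6) ⇒ p = 3/8

p=3/8, q=1/6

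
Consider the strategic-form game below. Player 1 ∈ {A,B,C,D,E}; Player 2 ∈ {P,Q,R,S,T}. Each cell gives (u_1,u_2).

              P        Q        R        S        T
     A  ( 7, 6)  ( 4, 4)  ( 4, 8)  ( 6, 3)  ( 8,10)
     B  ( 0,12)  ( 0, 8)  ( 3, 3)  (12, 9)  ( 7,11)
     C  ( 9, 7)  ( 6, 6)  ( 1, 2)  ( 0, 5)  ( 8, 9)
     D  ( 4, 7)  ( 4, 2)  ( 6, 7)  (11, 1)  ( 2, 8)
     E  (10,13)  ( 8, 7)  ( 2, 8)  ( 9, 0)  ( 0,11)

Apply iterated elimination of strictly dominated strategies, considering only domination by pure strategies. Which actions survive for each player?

IESDS → P1:{A,C,E} P2:{P,T}

P2 drop Q (P beats it: A:6>4 B:12>8 C:7>6 D:7>2 E:13>7)
P2 drop R (T beats it: A:10>8 B:11>3 C:9>2 D:8>7 E:11>8)
P2 drop S (P beats it: A:6>3 B:12>9 C:7>5 D:7>1 E:13>0)
P1 drop B (A beats it: P:7>0 T:8>7)
P1 drop D (A beats it: P:7>4 T:8>2)
P1→{A,C,E} P2→{P,T}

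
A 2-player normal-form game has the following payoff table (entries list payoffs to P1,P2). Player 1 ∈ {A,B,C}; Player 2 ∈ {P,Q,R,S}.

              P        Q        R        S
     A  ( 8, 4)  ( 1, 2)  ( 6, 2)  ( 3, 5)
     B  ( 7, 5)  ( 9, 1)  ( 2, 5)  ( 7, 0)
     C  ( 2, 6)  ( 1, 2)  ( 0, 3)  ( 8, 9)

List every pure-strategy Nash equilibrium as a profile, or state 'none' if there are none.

NE set: (C,S)

(A,P): not NE [P2→S gives 5>4]
(A,Q): not NE [P1→B gives 9>1; P2→S gives 5>2]
(A,R): not NE [P2→S gives 5>2]
(A,S): not NE [P1→C gives 8>3]
(B,P): not NE [P1→A gives 8>7]
(B,Q): not NE [P2→R gives 5>1]
(B,R): not NE [P1→A gives 6>2]
(B,S): not NE [P1→C gives 8>7; P2→R gives 5>0]
(C,P): not NE [P1→A gives 8>2; P2→S gives 9>6]
(C,Q): not NE [P1→B gives 9>1; P2→S gives 9>2]
(C,R): not NE [P1→A gives 6>0; P2→S gives 9>3]
(C,S): NE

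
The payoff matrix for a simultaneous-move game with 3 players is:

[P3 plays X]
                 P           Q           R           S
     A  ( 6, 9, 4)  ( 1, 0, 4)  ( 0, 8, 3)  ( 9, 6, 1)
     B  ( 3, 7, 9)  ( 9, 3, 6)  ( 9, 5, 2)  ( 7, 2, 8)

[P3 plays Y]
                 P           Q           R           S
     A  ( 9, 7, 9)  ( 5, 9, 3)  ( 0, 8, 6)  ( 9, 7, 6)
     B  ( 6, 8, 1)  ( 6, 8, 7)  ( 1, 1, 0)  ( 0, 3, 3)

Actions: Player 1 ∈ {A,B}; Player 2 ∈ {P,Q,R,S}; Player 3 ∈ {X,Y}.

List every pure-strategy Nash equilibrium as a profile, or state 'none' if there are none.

NE set: (B,Q,Y)

(A,P,X): not NE [P3→Y gives 9>4]
(A,P,Y): not NE [P2→Q gives 9>7]
(A,Q,X): not NE [P1→B gives 9>1; P2→P gives 9>0]
(A,Q,Y): not NE [P1→B gives 6>5; P3→X gives 4>3]
(A,R,X): not NE [P1→B gives 9>0; P2→P gives 9>8; P3→Y gives 6>3]
(A,R,Y): not NE [P1→B gives 1>0; P2→Q gives 9>8]
(A,S,X): not NE [P2→P gives 9>6; P3→Y gives 6>1]
(A,S,Y): not NE [P2→Q gives 9>7]
(B,P,X): not NE [P1→A gives 6>3]
(B,P,Y): not NE [P1→A gives 9>6; P3→X gives 9>1]
(B,Q,X): not NE [P2→P gives 7>3; P3→Y gives 7>6]
(B,Q,Y): NE
(B,R,X): not NE [P2→P gives 7>5]
(B,R,Y): not NE [P2→Q gives 8>1; P3→X gives 2>0]
(B,S,X): not NE [P1→A gives 9>7; P2→P gives 7>2]
(B,S,Y): not NE [P1→A gives 9>0; P2→Q gives 8>3; P3→X gives 8>3]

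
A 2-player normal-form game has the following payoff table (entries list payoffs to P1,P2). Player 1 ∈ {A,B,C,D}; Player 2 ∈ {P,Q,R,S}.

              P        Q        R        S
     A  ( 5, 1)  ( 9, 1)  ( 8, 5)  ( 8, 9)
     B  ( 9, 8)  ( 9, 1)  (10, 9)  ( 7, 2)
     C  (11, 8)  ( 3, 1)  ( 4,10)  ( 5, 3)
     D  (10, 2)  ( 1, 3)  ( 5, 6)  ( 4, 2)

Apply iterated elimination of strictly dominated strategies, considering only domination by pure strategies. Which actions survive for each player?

Survivors P1:{A,B} P2:{R,S}

P2 drop P (R beats it: A:5>1 B:9>8 C:10>8 D:6>2)
P1 drop C (A beats it: Q:9>3 R:8>4 S:8>5)
P1 drop D (A beats it: Q:9>1 R:8>5 S:8>4)
P2 drop Q (R beats it: A:5>1 B:9>1)
P1→{A,B} P2→{R,S}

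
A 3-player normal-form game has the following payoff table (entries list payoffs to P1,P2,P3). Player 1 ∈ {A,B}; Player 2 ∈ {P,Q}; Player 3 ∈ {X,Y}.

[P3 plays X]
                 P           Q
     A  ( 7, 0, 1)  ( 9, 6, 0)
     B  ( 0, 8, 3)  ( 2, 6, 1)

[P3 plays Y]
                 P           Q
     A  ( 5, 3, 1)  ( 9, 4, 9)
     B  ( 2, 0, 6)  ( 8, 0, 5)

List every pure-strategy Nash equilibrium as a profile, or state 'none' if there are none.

NE set: (A,Q,Y)

(A,P,X): not NE [P2→Q gives 6>0]
(A,P,Y): not NE [P2→Q gives 4>3]
(A,Q,X): not NE [P3→Y gives 9>0]
(A,Q,Y): NE
(B,P,X): not NE [P1→A gives 7>0; P3→Y gives 6>3]
(B,P,Y): not NE [P1→A gives 5>2]
(B,Q,X): not NE [P1→A gives 9>2; P2→P gives 8>6; P3→Y gives 5>1]
(B,Q,Y): not NE [P1→A gives 9>8]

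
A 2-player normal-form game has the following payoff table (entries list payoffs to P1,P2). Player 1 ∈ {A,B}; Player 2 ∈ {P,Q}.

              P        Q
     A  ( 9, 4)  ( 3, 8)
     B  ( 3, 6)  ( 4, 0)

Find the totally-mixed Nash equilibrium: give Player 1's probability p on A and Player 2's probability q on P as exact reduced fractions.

P1 mixes 3/5 on A; P2 mixes 1/7 on P

P1 indiff ⇒ q·9+(1-q)·3 = q·3+(1-q)·4 ⇒ q(6) = (1-q)(1) ⇒ q = 1/7
P2 indiff ⇒ p·4+(1-p)·6 = p·8+(1-p)·0 ⇒ p(-4) = (1-p)(-6) ⇒ p = 3/5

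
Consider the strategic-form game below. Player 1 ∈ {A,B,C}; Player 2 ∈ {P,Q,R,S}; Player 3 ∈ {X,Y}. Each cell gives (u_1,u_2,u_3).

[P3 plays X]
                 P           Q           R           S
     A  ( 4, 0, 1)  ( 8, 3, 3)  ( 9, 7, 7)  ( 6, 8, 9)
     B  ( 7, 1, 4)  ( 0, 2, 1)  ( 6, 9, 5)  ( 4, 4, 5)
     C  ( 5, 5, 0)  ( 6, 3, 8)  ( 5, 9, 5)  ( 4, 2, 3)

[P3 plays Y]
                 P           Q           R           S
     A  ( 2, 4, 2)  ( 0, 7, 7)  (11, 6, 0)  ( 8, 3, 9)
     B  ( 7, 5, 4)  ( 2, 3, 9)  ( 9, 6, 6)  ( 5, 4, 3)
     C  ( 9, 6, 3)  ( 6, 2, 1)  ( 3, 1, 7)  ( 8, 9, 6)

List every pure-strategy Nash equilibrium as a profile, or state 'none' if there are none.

Nash profiles: (A,S,X), (C,S,Y)

(A,P,X): not NE [P1→B gives 7>4; P2→S gives 8>0; P3→Y gives 2>1]
(A,P,Y): not NE [P1→C gives 9>2; P2→Q gives 7>4]
(A,Q,X): not NE [P2→S gives 8>3; P3→Y gives 7>3]
(A,Q,Y): not NE [P1→C gives 6>0]
(A,R,X): not NE [P2→S gives 8>7]
(A,R,Y): not NE [P2→Q gives 7>6; P3→X gives 7>0]
(A,S,X): NE
(A,S,Y): not NE [P2→Q gives 7>3]
(B,P,X): not NE [P2→R gives 9>1]
(B,P,Y): not NE [P1→C gives 9>7; P2→R gives 6>5]
(B,Q,X): not NE [P1→A gives 8>0; P2→R gives 9>2; P3→Y gives 9>1]
(B,Q,Y): not NE [P1→C gives 6>2; P2→R gives 6>3]
(B,R,X): not NE [P1→A gives 9>6; P3→Y gives 6>5]
(B,R,Y): not NE [P1→A gives 11>9]
(B,S,X): not NE [P1→A gives 6>4; P2→R gives 9>4]
(B,S,Y): not NE [P1→C gives 8>5; P2→R gives 6>4; P3→X gives 5>3]
(C,P,X): not NE [P1→B gives 7>5; P2→R gives 9>5; P3→Y gives 3>0]
(C,P,Y): not NE [P2→S gives 9>6]
(C,Q,X): not NE [P1→A gives 8>6; P2→R gives 9>3]
(C,Q,Y): not NE [P2→S gives 9>2; P3→X gives 8>1]
(C,R,X): not NE [P1→A gives 9>5; P3→Y gives 7>5]
(C,R,Y): not NE [P1→A gives 11>3; P2→S gives 9>1]
(C,S,X): not NE [P1→A gives 6>4; P2→R gives 9>2; P3→Y gives 6>3]
(C,S,Y): NE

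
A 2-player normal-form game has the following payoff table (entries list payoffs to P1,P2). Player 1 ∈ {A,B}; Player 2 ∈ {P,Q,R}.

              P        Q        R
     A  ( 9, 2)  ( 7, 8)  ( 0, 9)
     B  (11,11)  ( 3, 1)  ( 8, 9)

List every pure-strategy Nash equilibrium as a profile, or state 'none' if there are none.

(A,P): not NE [P1→B gives 11>9; P2→R gives 9>2]
(A,Q): not NE [P2→R gives 9>8]
(A,R): not NE [P1→B gives 8>0]
(B,P): NE
(B,Q): not NE [P1→A gives 7>3; P2→P gives 11>1]
(B,R): not NE [P2→P gives 11>9]

Nash profiles: (B,P)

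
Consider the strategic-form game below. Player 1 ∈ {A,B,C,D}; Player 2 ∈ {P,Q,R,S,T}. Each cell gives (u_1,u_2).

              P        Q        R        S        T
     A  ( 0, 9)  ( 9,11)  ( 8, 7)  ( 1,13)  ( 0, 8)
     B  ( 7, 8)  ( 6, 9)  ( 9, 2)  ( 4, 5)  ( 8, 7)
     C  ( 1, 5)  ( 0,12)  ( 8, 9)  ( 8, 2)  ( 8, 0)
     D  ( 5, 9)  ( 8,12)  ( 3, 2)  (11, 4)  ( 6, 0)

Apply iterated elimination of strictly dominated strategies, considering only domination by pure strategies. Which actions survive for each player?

P2 drop P (Q beats it: A:11>9 B:9>8 C:12>5 D:12>9)
P2 drop R (Q beats it: A:11>7 B:9>2 C:12>9 D:12>2)
P2 drop T (Q beats it: A:11>8 B:9>7 C:12>0 D:12>0)
P1 drop B (D beats it: Q:8>6 S:11>4)
P1 drop C (D beats it: Q:8>0 S:11>8)
P1→{A,D} P2→{Q,S}

Remaining: P1:{A,D} P2:{Q,S}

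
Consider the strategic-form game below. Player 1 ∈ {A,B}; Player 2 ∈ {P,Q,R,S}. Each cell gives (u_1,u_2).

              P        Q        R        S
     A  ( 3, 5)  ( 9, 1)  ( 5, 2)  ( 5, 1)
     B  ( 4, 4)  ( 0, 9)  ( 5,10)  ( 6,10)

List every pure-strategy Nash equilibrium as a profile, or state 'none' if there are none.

NE set: (B,R), (B,S)

(A,P): not NE [P1→B gives 4>3]
(A,Q): not NE [P2→P gives 5>1]
(A,R): not NE [P2→P gives 5>2]
(A,S): not NE [P1→B gives 6>5; P2→P gives 5>1]
(B,P): not NE [P2→S gives 10>4]
(B,Q): not NE [P1→A gives 9>0; P2→S gives 10>9]
(B,R): NE
(B,S): NE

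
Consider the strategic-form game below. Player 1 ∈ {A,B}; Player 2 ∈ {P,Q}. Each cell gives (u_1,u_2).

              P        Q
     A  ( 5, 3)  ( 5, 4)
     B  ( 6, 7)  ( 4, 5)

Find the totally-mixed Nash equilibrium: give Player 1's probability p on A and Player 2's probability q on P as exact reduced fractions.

P1 indiff ⇒ q·5+(1-q)·5 = q·6+(1-q)·4 ⇒ q(-1) = (1-q)(-1) ⇒ q = 1/2
P2 indiff ⇒ p·3+(1-p)·7 = p·4+(1-p)·5 ⇒ p(-1) = (1-p)(-2) ⇒ p = 2/3

p=2/3, q=1/2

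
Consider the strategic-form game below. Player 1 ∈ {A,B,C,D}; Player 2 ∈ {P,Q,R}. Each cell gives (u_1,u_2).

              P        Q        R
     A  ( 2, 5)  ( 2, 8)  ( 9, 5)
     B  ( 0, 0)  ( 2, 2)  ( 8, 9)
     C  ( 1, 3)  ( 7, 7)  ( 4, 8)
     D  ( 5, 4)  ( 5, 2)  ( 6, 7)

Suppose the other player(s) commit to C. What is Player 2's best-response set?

P2 best: {R}

u_2(P vs C) = 3
u_2(Q vs C) = 7
u_2(R vs C) = 8
max payoff 8 at {R}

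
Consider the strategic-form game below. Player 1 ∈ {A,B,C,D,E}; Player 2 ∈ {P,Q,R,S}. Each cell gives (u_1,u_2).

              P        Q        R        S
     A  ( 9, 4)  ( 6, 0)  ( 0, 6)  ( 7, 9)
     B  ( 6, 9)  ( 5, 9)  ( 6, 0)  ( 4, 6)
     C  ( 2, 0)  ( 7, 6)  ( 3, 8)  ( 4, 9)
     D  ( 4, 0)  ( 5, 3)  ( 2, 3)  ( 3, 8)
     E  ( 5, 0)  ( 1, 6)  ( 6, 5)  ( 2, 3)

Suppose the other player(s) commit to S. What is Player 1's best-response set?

argmax u_1 = {A}

u_1(A vs S) = 7
u_1(B vs S) = 4
u_1(C vs S) = 4
u_1(D vs S) = 3
u_1(E vs S) = 2
max payoff 7 at {A}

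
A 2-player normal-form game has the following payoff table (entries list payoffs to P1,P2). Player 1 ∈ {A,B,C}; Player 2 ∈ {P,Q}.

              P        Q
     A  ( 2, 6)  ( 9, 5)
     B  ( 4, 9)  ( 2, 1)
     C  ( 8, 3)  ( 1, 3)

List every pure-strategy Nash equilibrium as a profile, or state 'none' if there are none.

Nash profiles: (C,P)

(A,P): not NE [P1→C gives 8>2]
(A,Q): not NE [P2→P gives 6>5]
(B,P): not NE [P1→C gives 8>4]
(B,Q): not NE [P1→A gives 9>2; P2→P gives 9>1]
(C,P): NE
(C,Q): not NE [P1→A gives 9>1]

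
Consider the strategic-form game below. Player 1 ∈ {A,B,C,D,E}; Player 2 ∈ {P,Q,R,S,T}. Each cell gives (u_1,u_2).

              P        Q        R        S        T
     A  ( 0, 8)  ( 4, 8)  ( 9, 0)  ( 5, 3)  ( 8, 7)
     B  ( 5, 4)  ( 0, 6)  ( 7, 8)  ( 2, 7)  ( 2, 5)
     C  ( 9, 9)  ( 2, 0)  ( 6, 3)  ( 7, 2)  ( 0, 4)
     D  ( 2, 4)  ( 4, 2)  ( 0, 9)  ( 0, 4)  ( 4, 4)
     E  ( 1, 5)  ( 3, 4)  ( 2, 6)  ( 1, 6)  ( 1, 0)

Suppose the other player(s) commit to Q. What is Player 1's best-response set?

BR_1 = {A,D}

u_1(A vs Q) = 4
u_1(B vs Q) = 0
u_1(C vs Q) = 2
u_1(D vs Q) = 4
u_1(E vs Q) = 3
max payoff 4 at {A,D}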